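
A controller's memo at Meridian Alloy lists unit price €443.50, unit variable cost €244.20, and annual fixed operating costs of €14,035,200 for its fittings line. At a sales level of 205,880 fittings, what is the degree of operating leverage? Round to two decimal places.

Contribution at this volume is 205,880 × €199.30 = €41,031,884.00.
EBIT = €41,031,884.00 − €14,035,200 = €26,996,684.00.
Degree of operating leverage = €41,031,884.00 / €26,996,684.00 = 1.5199.

1.52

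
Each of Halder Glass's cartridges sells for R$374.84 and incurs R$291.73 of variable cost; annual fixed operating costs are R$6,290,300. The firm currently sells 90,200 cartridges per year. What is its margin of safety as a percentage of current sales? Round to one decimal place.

16.1%

Contribution margin per unit = R$374.84 − R$291.73 = R$83.11. Break-even units = R$6,290,300 ÷ R$83.11 = 75,686.44; break-even revenue = 75,686.44 × R$374.84 = R$28,370,305.04.
Current sales = 90,200 × R$374.84 = R$33,810,568.00.
Margin of safety = (R$33,810,568.00 − R$28,370,305.04) ÷ R$33,810,568.00 = 16.1%.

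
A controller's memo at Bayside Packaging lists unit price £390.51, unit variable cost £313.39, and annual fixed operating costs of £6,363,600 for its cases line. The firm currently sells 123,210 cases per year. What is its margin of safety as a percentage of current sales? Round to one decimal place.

33.0%

Contribution margin per unit = £390.51 − £313.39 = £77.12. Break-even units = £6,363,600 ÷ £77.12 = 82,515.56; break-even revenue = 82,515.56 × £390.51 = £32,223,151.40.
Current sales = 123,210 × £390.51 = £48,114,737.10.
Margin of safety = (£48,114,737.10 − £32,223,151.40) ÷ £48,114,737.10 = 33.0%.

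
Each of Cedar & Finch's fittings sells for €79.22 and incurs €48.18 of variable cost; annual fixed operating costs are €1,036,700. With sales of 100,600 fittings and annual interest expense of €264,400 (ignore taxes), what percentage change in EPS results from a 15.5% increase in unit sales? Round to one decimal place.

+26.6%

Contribution at this volume is 100,600 × €31.04 = €3,122,624.00.
Operating income = contribution − fixed costs = €3,122,624.00 − €1,036,700 = €2,085,924.00.
Interest = €264,400.00, so EBIT − I = €1,821,524.00.
DCL = total CM / (EBIT − I) = €3,122,624.00 / €1,821,524.00 = 1.7143.
%ΔEPS = DCL × %ΔSales = 1.7143 × +15.5% = +26.6%.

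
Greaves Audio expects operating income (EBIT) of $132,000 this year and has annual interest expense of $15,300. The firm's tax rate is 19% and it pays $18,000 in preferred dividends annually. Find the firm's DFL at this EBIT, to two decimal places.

Annual interest charges come to $15,300.00.
Pre-tax preferred-dividend burden = $18,000 ÷ (1 − 0.19) = $22,222.22.
DFL = EBIT ÷ [EBIT − I − D_p/(1−t)] = $132,000 ÷ [$132,000 − $15,300.00 − $22,222.22] = $132,000 ÷ $94,477.78 = 1.3972.

1.40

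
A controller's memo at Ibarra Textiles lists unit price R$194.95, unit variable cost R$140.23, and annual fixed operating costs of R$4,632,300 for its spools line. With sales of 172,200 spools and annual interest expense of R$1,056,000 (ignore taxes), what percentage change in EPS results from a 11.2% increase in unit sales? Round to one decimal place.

+28.3%

Total contribution margin = 172,200 × R$54.72 = R$9,422,784.00.
EBIT = R$9,422,784.00 − R$4,632,300 = R$4,790,484.00.
Interest = R$1,056,000.00, so EBIT − I = R$3,734,484.00.
DCL = total CM / (EBIT − I) = R$9,422,784.00 / R$3,734,484.00 = 2.5232.
%ΔEPS = DCL × %ΔSales = 2.5232 × +11.2% = +28.3%.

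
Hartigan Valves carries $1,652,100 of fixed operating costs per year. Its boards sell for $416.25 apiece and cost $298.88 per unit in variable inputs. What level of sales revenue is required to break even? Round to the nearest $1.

CM per unit = $416.25 − $298.88 = $117.37; CM ratio = $117.37 / $416.25 = 0.2820.
Break-even sales = FC ÷ CM ratio = $1,652,100 × $416.25 / $117.37 = $5,859,135.

$5,859,135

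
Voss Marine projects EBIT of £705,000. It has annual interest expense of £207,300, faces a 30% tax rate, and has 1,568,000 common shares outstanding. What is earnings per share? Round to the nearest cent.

£0.22

Pre-tax income = £705,000 − £207,300.00 = £497,700.00.
After tax at 30%: net income = £497,700.00 × 0.70 = £348,390.00.
EPS = £348,390.00 ÷ 1,568,000 = £0.22.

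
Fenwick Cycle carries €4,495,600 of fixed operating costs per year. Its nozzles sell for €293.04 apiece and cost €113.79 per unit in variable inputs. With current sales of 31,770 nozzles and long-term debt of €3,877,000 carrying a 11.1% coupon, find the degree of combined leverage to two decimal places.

7.41

Total contribution margin = 31,770 × €179.25 = €5,694,772.50.
Subtracting fixed costs: EBIT = €5,694,772.50 − €4,495,600 = €1,199,172.50. Interest = €430,347.00.
DOL = €5,694,772.50 ÷ €1,199,172.50 = 4.7489; DFL = €1,199,172.50 ÷ €768,825.50 = 1.5597.
DCL = DOL × DFL = 4.7489 × 1.5597 = 7.4069.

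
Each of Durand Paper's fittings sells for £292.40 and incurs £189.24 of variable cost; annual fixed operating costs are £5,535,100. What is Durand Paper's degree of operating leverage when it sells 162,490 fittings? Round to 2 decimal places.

At 162,490 units, contribution = 162,490 × £103.16 = £16,762,468.40.
EBIT = £16,762,468.40 − £5,535,100 = £11,227,368.40.
DOL = contribution ÷ EBIT = £16,762,468.40 ÷ £11,227,368.40 = 1.4930.

1.49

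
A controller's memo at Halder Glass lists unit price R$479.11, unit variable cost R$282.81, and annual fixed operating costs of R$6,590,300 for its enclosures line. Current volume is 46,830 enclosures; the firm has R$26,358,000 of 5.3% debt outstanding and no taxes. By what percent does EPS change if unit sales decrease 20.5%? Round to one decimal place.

-156.3%

At 46,830 units, contribution = 46,830 × R$196.30 = R$9,192,729.00.
Subtracting fixed costs: EBIT = R$9,192,729.00 − R$6,590,300 = R$2,602,429.00.
Interest = R$1,396,974.00, so EBIT − I = R$1,205,455.00.
DCL = total CM / (EBIT − I) = R$9,192,729.00 / R$1,205,455.00 = 7.6259.
EPS therefore changes by 7.6259 × (-20.5%) = -156.3%.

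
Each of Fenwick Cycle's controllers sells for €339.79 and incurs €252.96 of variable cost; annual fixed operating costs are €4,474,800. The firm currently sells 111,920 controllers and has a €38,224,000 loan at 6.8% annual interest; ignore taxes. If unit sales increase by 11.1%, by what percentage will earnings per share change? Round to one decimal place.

Total contribution margin = 111,920 × €86.83 = €9,718,013.60.
Operating income = contribution − fixed costs = €9,718,013.60 − €4,474,800 = €5,243,213.60.
Interest = €2,599,232.00, so EBIT − I = €2,643,981.60.
DCL = total CM / (EBIT − I) = €9,718,013.60 / €2,643,981.60 = 3.6755.
%ΔEPS = DCL × %ΔSales = 3.6755 × +11.1% = +40.8%.

+40.8%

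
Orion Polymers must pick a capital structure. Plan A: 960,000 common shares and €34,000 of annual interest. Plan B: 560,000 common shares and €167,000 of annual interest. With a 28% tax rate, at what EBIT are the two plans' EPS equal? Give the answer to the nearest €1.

€353,200

Set EPS_A = EPS_B: (EBIT − €34,000)(1 − 0.28) ÷ 960,000 = (EBIT − €167,000)(1 − 0.28) ÷ 560,000.
The (1 − t) factor cancels: (EBIT − 34,000) × 560,000 = (EBIT − 167,000) × 960,000.
Solving, EBIT = (167,000·960,000 − 34,000·560,000) / (960,000 − 560,000) = 141,280,000,000 / 400,000 = 353,200.00.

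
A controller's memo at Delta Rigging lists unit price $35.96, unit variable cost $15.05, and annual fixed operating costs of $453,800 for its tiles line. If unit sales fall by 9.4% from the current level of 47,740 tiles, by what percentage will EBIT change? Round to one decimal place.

Contribution at this volume is 47,740 × $20.91 = $998,243.40.
Subtracting fixed costs: EBIT = $998,243.40 − $453,800 = $544,443.40.
DOL = contribution ÷ EBIT = $998,243.40 ÷ $544,443.40 = 1.8335.
%ΔEBIT = DOL × %ΔSales = 1.8335 × -9.4% = -17.2%.

-17.2%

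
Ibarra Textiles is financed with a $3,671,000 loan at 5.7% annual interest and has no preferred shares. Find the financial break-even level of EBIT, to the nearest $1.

$209,247

Annual interest = 5.7% × $3,671,000 = $209,247.00.
With no preferred dividends, EPS = 0 when EBIT exactly covers interest, so the financial break-even EBIT is $209,247.00.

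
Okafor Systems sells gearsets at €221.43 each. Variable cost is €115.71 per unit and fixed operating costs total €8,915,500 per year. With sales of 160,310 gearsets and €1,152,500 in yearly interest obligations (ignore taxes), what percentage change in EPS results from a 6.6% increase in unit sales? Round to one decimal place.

At 160,310 units, contribution = 160,310 × €105.72 = €16,947,973.20.
Operating income = contribution − fixed costs = €16,947,973.20 − €8,915,500 = €8,032,473.20.
After interest of €1,152,500.00, pre-tax earnings = €6,879,973.20.
Degree of combined leverage = contribution ÷ (EBIT − I) = €16,947,973.20 ÷ €6,879,973.20 = 2.4634.
%ΔEPS = DCL × %ΔSales = 2.4634 × +6.6% = +16.3%.

+16.3%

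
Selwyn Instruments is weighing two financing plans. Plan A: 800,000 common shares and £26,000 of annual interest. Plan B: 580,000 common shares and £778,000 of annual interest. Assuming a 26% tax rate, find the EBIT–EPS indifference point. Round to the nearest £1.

£2,760,545

At indifference, (EBIT − 26,000)(1 − t)/800,000 = (EBIT − 778,000)(1 − t)/580,000.
The (1 − t) factor cancels: (EBIT − 26,000) × 580,000 = (EBIT − 778,000) × 800,000.
EBIT × (800,000 − 580,000) = 778,000 × 800,000 − 26,000 × 580,000 = 607,320,000,000, so EBIT = 607,320,000,000 ÷ 220,000 = 2,760,545.45.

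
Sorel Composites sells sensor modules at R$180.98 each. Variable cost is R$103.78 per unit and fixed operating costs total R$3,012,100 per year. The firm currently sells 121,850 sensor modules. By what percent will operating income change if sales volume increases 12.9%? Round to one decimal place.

At 121,850 units, contribution = 121,850 × R$77.20 = R$9,406,820.00.
EBIT = R$9,406,820.00 − R$3,012,100 = R$6,394,720.00.
DOL = contribution ÷ EBIT = R$9,406,820.00 ÷ R$6,394,720.00 = 1.4710.
%ΔEBIT = DOL × %ΔSales = 1.4710 × +12.9% = +19.0%.

+19.0%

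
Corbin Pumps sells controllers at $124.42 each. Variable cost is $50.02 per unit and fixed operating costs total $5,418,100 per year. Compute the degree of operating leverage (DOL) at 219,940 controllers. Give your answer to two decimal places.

At 219,940 units, contribution = 219,940 × $74.40 = $16,363,536.00.
EBIT = $16,363,536.00 − $5,418,100 = $10,945,436.00.
So DOL = total CM / EBIT = $16,363,536.00 / $10,945,436.00 = 1.4950.

1.50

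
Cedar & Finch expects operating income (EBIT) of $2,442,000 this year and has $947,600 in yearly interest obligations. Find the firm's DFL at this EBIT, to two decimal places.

1.63

Interest = $947,600.00.
Degree of financial leverage = EBIT / (EBIT − interest) = $2,442,000 / $1,494,400.00 = 1.6341.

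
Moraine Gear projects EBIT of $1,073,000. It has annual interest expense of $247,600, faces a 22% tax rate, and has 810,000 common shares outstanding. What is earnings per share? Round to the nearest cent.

$0.79

Pre-tax income = $1,073,000 − $247,600.00 = $825,400.00.
After tax at 22%: net income = $825,400.00 × 0.78 = $643,812.00.
Per share: $643,812.00 / 810,000 shares = $0.79.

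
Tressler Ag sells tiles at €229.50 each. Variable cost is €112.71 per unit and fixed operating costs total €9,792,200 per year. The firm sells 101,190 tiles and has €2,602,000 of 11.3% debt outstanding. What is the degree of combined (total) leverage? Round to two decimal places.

6.82

At 101,190 units, contribution = 101,190 × €116.79 = €11,817,980.10.
Operating income = contribution − fixed costs = €11,817,980.10 − €9,792,200 = €2,025,780.10. Interest = €294,026.00.
DOL = €11,817,980.10 ÷ €2,025,780.10 = 5.8338; DFL = €2,025,780.10 ÷ €1,731,754.10 = 1.1698.
Combined leverage = 5.8338 × 1.1698 = 6.8244.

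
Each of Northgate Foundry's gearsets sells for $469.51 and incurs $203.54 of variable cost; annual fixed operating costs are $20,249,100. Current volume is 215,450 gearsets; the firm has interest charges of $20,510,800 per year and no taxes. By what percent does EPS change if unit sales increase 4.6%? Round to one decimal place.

+15.9%

Contribution at this volume is 215,450 × $265.97 = $57,303,236.50.
Operating income = contribution − fixed costs = $57,303,236.50 − $20,249,100 = $37,054,136.50.
After interest of $20,510,800.00, pre-tax earnings = $16,543,336.50.
Degree of combined leverage = contribution ÷ (EBIT − I) = $57,303,236.50 ÷ $16,543,336.50 = 3.4638.
EPS therefore changes by 3.4638 × (+4.6%) = +15.9%.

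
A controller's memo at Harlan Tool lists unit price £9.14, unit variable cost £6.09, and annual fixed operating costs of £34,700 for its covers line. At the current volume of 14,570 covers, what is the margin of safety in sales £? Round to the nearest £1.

£29,184

Contribution margin per unit = £9.14 − £6.09 = £3.05. Break-even units = £34,700 ÷ £3.05 = 11,377.05; break-even revenue = 11,377.05 × £9.14 = £103,986.23.
Current sales = 14,570 × £9.14 = £133,169.80.
Margin of safety = £133,169.80 − £103,986.23 = £29,184.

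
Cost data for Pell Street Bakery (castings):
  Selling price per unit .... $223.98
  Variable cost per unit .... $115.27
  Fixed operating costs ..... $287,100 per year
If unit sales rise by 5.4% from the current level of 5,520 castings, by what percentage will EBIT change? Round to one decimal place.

+10.4%

At 5,520 units, contribution = 5,520 × $108.71 = $600,079.20.
EBIT = $600,079.20 − $287,100 = $312,979.20.
Degree of operating leverage = $600,079.20 / $312,979.20 = 1.9173.
%ΔEBIT = DOL × %ΔSales = 1.9173 × +5.4% = +10.4%.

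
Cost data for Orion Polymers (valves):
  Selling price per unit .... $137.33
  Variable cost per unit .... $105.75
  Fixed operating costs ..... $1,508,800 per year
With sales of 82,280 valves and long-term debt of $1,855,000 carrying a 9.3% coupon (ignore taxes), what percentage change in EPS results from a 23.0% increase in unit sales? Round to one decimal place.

+65.2%

Contribution at this volume is 82,280 × $31.58 = $2,598,402.40.
EBIT = $2,598,402.40 − $1,508,800 = $1,089,602.40.
After interest of $172,515.00, pre-tax earnings = $917,087.40.
DCL = total CM / (EBIT − I) = $2,598,402.40 / $917,087.40 = 2.8333.
%ΔEPS = DCL × %ΔSales = 2.8333 × +23.0% = +65.2%.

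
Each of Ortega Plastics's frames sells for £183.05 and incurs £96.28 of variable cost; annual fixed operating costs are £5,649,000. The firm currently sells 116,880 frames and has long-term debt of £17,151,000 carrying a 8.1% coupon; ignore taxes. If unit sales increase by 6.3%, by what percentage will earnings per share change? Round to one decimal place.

+20.6%

At 116,880 units, contribution = 116,880 × £86.77 = £10,141,677.60.
EBIT = £10,141,677.60 − £5,649,000 = £4,492,677.60.
Interest = £1,389,231.00, so EBIT − I = £3,103,446.60.
Degree of combined leverage = contribution ÷ (EBIT − I) = £10,141,677.60 ÷ £3,103,446.60 = 3.2679.
EPS therefore changes by 3.2679 × (+6.3%) = +20.6%.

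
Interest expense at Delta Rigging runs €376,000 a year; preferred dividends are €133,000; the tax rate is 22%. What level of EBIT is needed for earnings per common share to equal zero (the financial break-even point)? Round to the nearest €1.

€546,513

Grossing the preferred dividend up to pre-tax terms: €133,000 / (1 − 0.22) = €170,512.82.
Financial break-even EBIT = interest + D_p ÷ (1 − t) = €376,000 + €170,512.82 = €546,512.82.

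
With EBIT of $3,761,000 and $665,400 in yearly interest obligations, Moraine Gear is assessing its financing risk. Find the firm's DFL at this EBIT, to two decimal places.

1.21

Interest = $665,400.00.
Degree of financial leverage = EBIT / (EBIT − interest) = $3,761,000 / $3,095,600.00 = 1.2150.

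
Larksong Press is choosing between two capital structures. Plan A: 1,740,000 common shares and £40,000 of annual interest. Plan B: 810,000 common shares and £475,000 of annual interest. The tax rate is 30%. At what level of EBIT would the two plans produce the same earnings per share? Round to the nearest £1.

£853,871

Set EPS_A = EPS_B: (EBIT − £40,000)(1 − 0.30) ÷ 1,740,000 = (EBIT − £475,000)(1 − 0.30) ÷ 810,000.
The (1 − t) factor cancels: (EBIT − 40,000) × 810,000 = (EBIT − 475,000) × 1,740,000.
EBIT × (1,740,000 − 810,000) = 475,000 × 1,740,000 − 40,000 × 810,000 = 794,100,000,000, so EBIT = 794,100,000,000 ÷ 930,000 = 853,870.97.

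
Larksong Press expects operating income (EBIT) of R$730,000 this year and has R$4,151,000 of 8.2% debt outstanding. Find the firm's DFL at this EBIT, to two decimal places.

1.87

Annual interest charges come to R$340,382.00.
Degree of financial leverage = EBIT / (EBIT − interest) = R$730,000 / R$389,618.00 = 1.8736.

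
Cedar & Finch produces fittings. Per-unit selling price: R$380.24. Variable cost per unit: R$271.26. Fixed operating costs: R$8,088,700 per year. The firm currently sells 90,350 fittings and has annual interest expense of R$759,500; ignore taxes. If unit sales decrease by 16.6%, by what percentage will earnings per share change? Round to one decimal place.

-163.8%

Total contribution margin = 90,350 × R$108.98 = R$9,846,343.00.
EBIT = R$9,846,343.00 − R$8,088,700 = R$1,757,643.00.
After interest of R$759,500.00, pre-tax earnings = R$998,143.00.
Degree of combined leverage = contribution ÷ (EBIT − I) = R$9,846,343.00 ÷ R$998,143.00 = 9.8647.
EPS therefore changes by 9.8647 × (-16.6%) = -163.8%.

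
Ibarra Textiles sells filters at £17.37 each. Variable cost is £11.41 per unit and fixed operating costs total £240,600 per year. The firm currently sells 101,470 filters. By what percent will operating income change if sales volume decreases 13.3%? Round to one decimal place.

-22.1%

Total contribution margin = 101,470 × £5.96 = £604,761.20.
EBIT = £604,761.20 − £240,600 = £364,161.20.
Degree of operating leverage = £604,761.20 / £364,161.20 = 1.6607.
So EBIT moves 1.6607 × (-13.3%) = -22.1%.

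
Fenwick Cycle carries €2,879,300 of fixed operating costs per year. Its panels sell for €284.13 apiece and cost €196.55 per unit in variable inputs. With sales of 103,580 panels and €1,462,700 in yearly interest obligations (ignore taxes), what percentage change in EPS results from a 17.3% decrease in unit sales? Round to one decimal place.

Total contribution margin = 103,580 × €87.58 = €9,071,536.40.
EBIT = €9,071,536.40 − €2,879,300 = €6,192,236.40.
Interest = €1,462,700.00, so EBIT − I = €4,729,536.40.
Degree of combined leverage = contribution ÷ (EBIT − I) = €9,071,536.40 ÷ €4,729,536.40 = 1.9181.
%ΔEPS = DCL × %ΔSales = 1.9181 × -17.3% = -33.2%.

-33.2%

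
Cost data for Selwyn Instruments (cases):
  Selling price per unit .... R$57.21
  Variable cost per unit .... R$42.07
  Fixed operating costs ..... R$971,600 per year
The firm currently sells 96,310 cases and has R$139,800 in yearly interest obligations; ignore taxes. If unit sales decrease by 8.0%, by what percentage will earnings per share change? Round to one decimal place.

-33.6%

Contribution at this volume is 96,310 × R$15.14 = R$1,458,133.40.
Subtracting fixed costs: EBIT = R$1,458,133.40 − R$971,600 = R$486,533.40.
Interest = R$139,800.00, so EBIT − I = R$346,733.40.
Degree of combined leverage = contribution ÷ (EBIT − I) = R$1,458,133.40 ÷ R$346,733.40 = 4.2053.
EPS therefore changes by 4.2053 × (-8.0%) = -33.6%.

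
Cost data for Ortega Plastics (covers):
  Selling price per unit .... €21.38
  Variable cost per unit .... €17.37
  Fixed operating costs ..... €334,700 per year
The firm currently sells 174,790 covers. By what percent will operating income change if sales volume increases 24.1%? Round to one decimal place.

Contribution at this volume is 174,790 × €4.01 = €700,907.90.
Operating income = contribution − fixed costs = €700,907.90 − €334,700 = €366,207.90.
DOL = contribution ÷ EBIT = €700,907.90 ÷ €366,207.90 = 1.9140.
So EBIT moves 1.9140 × (+24.1%) = +46.1%.

+46.1%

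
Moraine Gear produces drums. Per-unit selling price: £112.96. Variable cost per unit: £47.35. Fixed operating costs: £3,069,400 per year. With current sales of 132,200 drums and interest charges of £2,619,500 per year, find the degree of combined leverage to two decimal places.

2.91

At 132,200 units, contribution = 132,200 × £65.61 = £8,673,642.00.
Subtracting fixed costs: EBIT = £8,673,642.00 − £3,069,400 = £5,604,242.00. Interest = £2,619,500.00.
DOL = £8,673,642.00 ÷ £5,604,242.00 = 1.5477; DFL = £5,604,242.00 ÷ £2,984,742.00 = 1.8776.
Combined leverage = 1.5477 × 1.8776 = 2.9060.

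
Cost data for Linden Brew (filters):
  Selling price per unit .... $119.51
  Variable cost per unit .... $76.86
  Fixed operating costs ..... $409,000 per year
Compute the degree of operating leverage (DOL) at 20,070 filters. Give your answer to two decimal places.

1.92

Total contribution margin = 20,070 × $42.65 = $855,985.50.
Operating income = contribution − fixed costs = $855,985.50 − $409,000 = $446,985.50.
DOL = contribution ÷ EBIT = $855,985.50 ÷ $446,985.50 = 1.9150.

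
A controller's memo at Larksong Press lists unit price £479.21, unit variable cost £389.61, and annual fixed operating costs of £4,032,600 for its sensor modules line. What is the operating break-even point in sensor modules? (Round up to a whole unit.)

Unit CM = price − variable cost = £479.21 − £389.61 = £89.60.
Break-even volume = fixed costs ÷ CM per unit = £4,032,600 ÷ £89.60 = 45,006.70, so 45,007 sensor modules.

45,007 sensor modules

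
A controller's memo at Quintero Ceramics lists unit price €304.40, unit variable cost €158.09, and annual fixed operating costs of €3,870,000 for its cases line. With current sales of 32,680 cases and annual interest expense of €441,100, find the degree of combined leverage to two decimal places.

Total contribution margin = 32,680 × €146.31 = €4,781,410.80.
Operating income = contribution − fixed costs = €4,781,410.80 − €3,870,000 = €911,410.80. Interest = €441,100.00, so EBIT − I = €470,310.80.
Degree of total leverage = total CM / (EBIT − interest) = €4,781,410.80 / €470,310.80 = 10.1665.

10.17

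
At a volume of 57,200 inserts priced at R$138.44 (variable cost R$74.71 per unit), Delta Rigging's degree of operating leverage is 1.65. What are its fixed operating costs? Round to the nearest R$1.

Contribution at this volume is 57,200 × R$63.73 = R$3,645,356.00.
DOL = contribution / EBIT, so EBIT = R$3,645,356.00 / 1.65 = R$2,209,306.67.
Fixed costs = CM − EBIT = R$3,645,356.00 − R$2,209,306.67 = R$1,436,049.

R$1,436,049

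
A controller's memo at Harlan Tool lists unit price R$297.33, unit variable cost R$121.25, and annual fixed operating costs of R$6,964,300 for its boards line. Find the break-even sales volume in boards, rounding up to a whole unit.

39,552 boards

Unit CM = price − variable cost = R$297.33 − R$121.25 = R$176.08.
Break-even volume = fixed costs ÷ CM per unit = R$6,964,300 ÷ R$176.08 = 39,551.91, so 39,552 boards.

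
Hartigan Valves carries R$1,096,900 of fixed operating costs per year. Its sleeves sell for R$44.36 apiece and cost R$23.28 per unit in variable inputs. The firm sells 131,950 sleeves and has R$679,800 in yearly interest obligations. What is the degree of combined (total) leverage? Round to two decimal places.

At 131,950 units, contribution = 131,950 × R$21.08 = R$2,781,506.00.
Operating income = contribution − fixed costs = R$2,781,506.00 − R$1,096,900 = R$1,684,606.00. Interest = R$679,800.00.
DOL = R$2,781,506.00 ÷ R$1,684,606.00 = 1.6511; DFL = R$1,684,606.00 ÷ R$1,004,806.00 = 1.6765.
Combined leverage = 1.6511 × 1.6765 = 2.7681.

2.77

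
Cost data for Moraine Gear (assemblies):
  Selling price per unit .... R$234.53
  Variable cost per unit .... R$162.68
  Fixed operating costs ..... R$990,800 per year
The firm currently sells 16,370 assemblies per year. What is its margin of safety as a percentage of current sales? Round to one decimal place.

15.8%

Unit CM = price − variable cost = R$234.53 − R$162.68 = R$71.85. Break-even units = R$990,800 ÷ R$71.85 = 13,789.84; break-even revenue = 13,789.84 × R$234.53 = R$3,234,131.16.
Actual sales revenue = 16,370 × R$234.53 = R$3,839,256.10.
Margin of safety = (R$3,839,256.10 − R$3,234,131.16) ÷ R$3,839,256.10 = 15.8%.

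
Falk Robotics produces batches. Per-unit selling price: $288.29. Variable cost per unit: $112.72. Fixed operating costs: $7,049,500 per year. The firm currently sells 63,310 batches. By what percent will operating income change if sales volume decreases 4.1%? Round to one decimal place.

At 63,310 units, contribution = 63,310 × $175.57 = $11,115,336.70.
Subtracting fixed costs: EBIT = $11,115,336.70 − $7,049,500 = $4,065,836.70.
So DOL = total CM / EBIT = $11,115,336.70 / $4,065,836.70 = 2.7338.
%ΔEBIT = DOL × %ΔSales = 2.7338 × -4.1% = -11.2%.

-11.2%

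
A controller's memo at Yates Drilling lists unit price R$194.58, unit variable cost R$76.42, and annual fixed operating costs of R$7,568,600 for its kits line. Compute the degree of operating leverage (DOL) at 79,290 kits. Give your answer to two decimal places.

5.20

At 79,290 units, contribution = 79,290 × R$118.16 = R$9,368,906.40.
Operating income = contribution − fixed costs = R$9,368,906.40 − R$7,568,600 = R$1,800,306.40.
DOL = contribution ÷ EBIT = R$9,368,906.40 ÷ R$1,800,306.40 = 5.2041.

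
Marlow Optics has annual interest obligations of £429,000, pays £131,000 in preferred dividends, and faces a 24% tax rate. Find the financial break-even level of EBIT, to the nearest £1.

Grossing the preferred dividend up to pre-tax terms: £131,000 / (1 − 0.24) = £172,368.42.
EPS = 0 when EBIT covers interest plus the pre-tax preferred burden: £429,000 + £172,368.42 = £601,368.42.

£601,368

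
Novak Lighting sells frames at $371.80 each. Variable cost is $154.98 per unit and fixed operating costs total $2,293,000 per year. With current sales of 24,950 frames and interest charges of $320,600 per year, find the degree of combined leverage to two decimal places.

1.93

Contribution at this volume is 24,950 × $216.82 = $5,409,659.00.
Operating income = contribution − fixed costs = $5,409,659.00 − $2,293,000 = $3,116,659.00. Interest = $320,600.00, so EBIT − I = $2,796,059.00.
DCL = contribution ÷ (EBIT − I) = $5,409,659.00 ÷ $2,796,059.00 = 1.9347.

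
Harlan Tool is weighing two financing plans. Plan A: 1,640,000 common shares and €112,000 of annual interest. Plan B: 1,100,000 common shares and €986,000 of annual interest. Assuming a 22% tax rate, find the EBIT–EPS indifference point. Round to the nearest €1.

At indifference, (EBIT − 112,000)(1 − t)/1,640,000 = (EBIT − 986,000)(1 − t)/1,100,000.
The (1 − t) factor cancels: (EBIT − 112,000) × 1,100,000 = (EBIT − 986,000) × 1,640,000.
EBIT × (1,640,000 − 1,100,000) = 986,000 × 1,640,000 − 112,000 × 1,100,000 = 1,493,840,000,000, so EBIT = 1,493,840,000,000 ÷ 540,000 = 2,766,370.37.

€2,766,370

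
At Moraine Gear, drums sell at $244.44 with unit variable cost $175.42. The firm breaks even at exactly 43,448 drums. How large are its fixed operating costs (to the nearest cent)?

$2,998,780.96

Contribution margin per unit = $244.44 − $175.42 = $69.02.
Since BE = FC / CM, FC = 43,448 × $69.02 = $2,998,780.96.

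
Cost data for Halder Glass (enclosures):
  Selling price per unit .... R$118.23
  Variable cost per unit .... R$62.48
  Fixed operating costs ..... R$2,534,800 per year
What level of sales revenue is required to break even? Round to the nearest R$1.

R$5,375,595

CM per unit = R$118.23 − R$62.48 = R$55.75; CM ratio = R$55.75 / R$118.23 = 0.4715.
Break-even sales = FC ÷ CM ratio = R$2,534,800 × R$118.23 / R$55.75 = R$5,375,595.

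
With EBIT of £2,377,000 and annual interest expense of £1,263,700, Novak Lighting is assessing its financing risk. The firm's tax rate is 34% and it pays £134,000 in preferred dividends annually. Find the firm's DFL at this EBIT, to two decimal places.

Annual interest charges come to £1,263,700.00.
Pre-tax preferred-dividend burden = £134,000 ÷ (1 − 0.34) = £203,030.30.
DFL = EBIT ÷ [EBIT − I − D_p/(1−t)] = £2,377,000 ÷ [£2,377,000 − £1,263,700.00 − £203,030.30] = £2,377,000 ÷ £910,269.70 = 2.6113.

2.61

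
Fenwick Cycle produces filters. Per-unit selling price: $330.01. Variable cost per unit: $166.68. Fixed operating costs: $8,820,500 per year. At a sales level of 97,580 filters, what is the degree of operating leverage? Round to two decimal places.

Contribution at this volume is 97,580 × $163.33 = $15,937,741.40.
Operating income = contribution − fixed costs = $15,937,741.40 − $8,820,500 = $7,117,241.40.
Degree of operating leverage = $15,937,741.40 / $7,117,241.40 = 2.2393.

2.24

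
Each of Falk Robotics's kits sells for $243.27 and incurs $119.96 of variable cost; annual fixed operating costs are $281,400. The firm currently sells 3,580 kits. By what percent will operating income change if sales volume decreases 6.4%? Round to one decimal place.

-17.7%

Total contribution margin = 3,580 × $123.31 = $441,449.80.
Subtracting fixed costs: EBIT = $441,449.80 − $281,400 = $160,049.80.
DOL = contribution ÷ EBIT = $441,449.80 ÷ $160,049.80 = 2.7582.
Operating income changes by 2.7582 × -6.4% = -17.7%.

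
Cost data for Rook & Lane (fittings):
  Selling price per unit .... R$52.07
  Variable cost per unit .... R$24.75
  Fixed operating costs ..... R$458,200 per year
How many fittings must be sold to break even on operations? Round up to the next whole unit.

Contribution margin per unit = R$52.07 − R$24.75 = R$27.32.
Units to break even: R$458,200 ÷ R$27.32 = 16,771.60, rounded up to 16,772.

16,772 fittings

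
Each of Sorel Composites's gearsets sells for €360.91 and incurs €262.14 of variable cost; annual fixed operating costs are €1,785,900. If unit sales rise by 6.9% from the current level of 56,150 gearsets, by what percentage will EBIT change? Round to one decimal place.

Total contribution margin = 56,150 × €98.77 = €5,545,935.50.
EBIT = €5,545,935.50 − €1,785,900 = €3,760,035.50.
Degree of operating leverage = €5,545,935.50 / €3,760,035.50 = 1.4750.
%ΔEBIT = DOL × %ΔSales = 1.4750 × +6.9% = +10.2%.

+10.2%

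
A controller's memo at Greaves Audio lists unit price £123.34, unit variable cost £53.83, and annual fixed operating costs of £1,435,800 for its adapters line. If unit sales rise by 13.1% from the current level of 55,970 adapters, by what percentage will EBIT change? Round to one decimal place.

+20.8%

Contribution at this volume is 55,970 × £69.51 = £3,890,474.70.
Subtracting fixed costs: EBIT = £3,890,474.70 − £1,435,800 = £2,454,674.70.
Degree of operating leverage = £3,890,474.70 / £2,454,674.70 = 1.5849.
So EBIT moves 1.5849 × (+13.1%) = +20.8%.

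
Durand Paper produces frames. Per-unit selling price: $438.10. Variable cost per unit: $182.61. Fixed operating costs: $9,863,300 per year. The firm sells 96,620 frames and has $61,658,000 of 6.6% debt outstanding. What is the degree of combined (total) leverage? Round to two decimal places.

2.30

Total contribution margin = 96,620 × $255.49 = $24,685,443.80.
EBIT = $24,685,443.80 − $9,863,300 = $14,822,143.80. Interest = $4,069,428.00.
DOL = $24,685,443.80 ÷ $14,822,143.80 = 1.6654; DFL = $14,822,143.80 ÷ $10,752,715.80 = 1.3785.
DCL = DOL × DFL = 1.6654 × 1.3785 = 2.2958.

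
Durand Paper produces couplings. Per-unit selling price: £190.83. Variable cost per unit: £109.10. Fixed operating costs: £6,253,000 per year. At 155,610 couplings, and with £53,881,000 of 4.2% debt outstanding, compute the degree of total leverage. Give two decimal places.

3.03

Total contribution margin = 155,610 × £81.73 = £12,718,005.30.
Subtracting fixed costs: EBIT = £12,718,005.30 − £6,253,000 = £6,465,005.30. Interest = £2,263,002.00, so EBIT − I = £4,202,003.30.
Degree of total leverage = total CM / (EBIT − interest) = £12,718,005.30 / £4,202,003.30 = 3.0267.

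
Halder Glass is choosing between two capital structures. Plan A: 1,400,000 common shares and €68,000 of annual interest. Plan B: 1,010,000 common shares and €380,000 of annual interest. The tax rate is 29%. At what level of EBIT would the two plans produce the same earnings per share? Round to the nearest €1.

Set EPS_A = EPS_B: (EBIT − €68,000)(1 − 0.29) ÷ 1,400,000 = (EBIT − €380,000)(1 − 0.29) ÷ 1,010,000.
Cancelling (1 − t) and cross-multiplying: 1,010,000·(EBIT − 68,000) = 1,400,000·(EBIT − 380,000).
Solving, EBIT = (380,000·1,400,000 − 68,000·1,010,000) / (1,400,000 − 1,010,000) = 463,320,000,000 / 390,000 = 1,188,000.00.

€1,188,000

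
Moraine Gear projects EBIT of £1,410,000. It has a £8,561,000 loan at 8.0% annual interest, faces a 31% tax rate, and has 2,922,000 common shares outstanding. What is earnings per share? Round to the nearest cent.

Interest = £684,880.00, so EBT = £1,410,000 − £684,880.00 = £725,120.00.
Net income = £725,120.00 × (1 − 0.31) = £500,332.80.
EPS = £500,332.80 ÷ 2,922,000 = £0.17.

£0.17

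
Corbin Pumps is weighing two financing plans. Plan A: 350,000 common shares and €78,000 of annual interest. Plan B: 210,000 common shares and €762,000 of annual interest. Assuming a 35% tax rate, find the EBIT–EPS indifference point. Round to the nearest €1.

€1,788,000

Set EPS_A = EPS_B: (EBIT − €78,000)(1 − 0.35) ÷ 350,000 = (EBIT − €762,000)(1 − 0.35) ÷ 210,000.
Cancelling (1 − t) and cross-multiplying: 210,000·(EBIT − 78,000) = 350,000·(EBIT − 762,000).
EBIT × (350,000 − 210,000) = 762,000 × 350,000 − 78,000 × 210,000 = 250,320,000,000, so EBIT = 250,320,000,000 ÷ 140,000 = 1,788,000.00.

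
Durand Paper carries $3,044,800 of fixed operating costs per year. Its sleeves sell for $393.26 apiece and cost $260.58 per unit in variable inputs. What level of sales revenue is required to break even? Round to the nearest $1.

CM per unit = $393.26 − $260.58 = $132.68; CM ratio = $132.68 / $393.26 = 0.3374.
Break-even revenue = fixed costs × price ÷ CM = $3,044,800 × $393.26 ÷ $132.68 = $9,024,706.

$9,024,706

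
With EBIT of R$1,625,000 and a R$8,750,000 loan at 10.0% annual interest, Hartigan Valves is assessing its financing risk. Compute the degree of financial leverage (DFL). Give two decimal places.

2.17

Interest = R$875,000.00.
DFL = EBIT ÷ (EBIT − I) = R$1,625,000 ÷ (R$1,625,000 − R$875,000.00) = R$1,625,000 ÷ R$750,000.00 = 2.1667.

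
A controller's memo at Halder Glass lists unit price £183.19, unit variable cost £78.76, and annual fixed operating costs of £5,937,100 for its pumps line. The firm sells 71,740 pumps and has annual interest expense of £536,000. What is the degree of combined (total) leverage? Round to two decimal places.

At 71,740 units, contribution = 71,740 × £104.43 = £7,491,808.20.
EBIT = £7,491,808.20 − £5,937,100 = £1,554,708.20. Interest = £536,000.00.
DOL = £7,491,808.20 ÷ £1,554,708.20 = 4.8188; DFL = £1,554,708.20 ÷ £1,018,708.20 = 1.5262.
Combined leverage = 4.8188 × 1.5262 = 7.3545.

7.35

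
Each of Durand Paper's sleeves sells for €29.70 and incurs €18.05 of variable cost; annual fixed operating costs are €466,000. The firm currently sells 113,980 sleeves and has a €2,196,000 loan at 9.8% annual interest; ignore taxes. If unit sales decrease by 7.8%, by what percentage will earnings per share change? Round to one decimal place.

At 113,980 units, contribution = 113,980 × €11.65 = €1,327,867.00.
Operating income = contribution − fixed costs = €1,327,867.00 − €466,000 = €861,867.00.
Interest = €215,208.00, so EBIT − I = €646,659.00.
Degree of combined leverage = contribution ÷ (EBIT − I) = €1,327,867.00 ÷ €646,659.00 = 2.0534.
EPS therefore changes by 2.0534 × (-7.8%) = -16.0%.

-16.0%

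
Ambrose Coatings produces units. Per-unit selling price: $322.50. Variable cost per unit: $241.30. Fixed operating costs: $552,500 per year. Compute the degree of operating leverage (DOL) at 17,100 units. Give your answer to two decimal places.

1.66

At 17,100 units, contribution = 17,100 × $81.20 = $1,388,520.00.
Subtracting fixed costs: EBIT = $1,388,520.00 − $552,500 = $836,020.00.
Degree of operating leverage = $1,388,520.00 / $836,020.00 = 1.6609.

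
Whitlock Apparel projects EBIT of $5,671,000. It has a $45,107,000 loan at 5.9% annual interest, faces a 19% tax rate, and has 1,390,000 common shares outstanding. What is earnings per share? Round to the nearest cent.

Pre-tax income = $5,671,000 − $2,661,313.00 = $3,009,687.00.
After tax at 19%: net income = $3,009,687.00 × 0.81 = $2,437,846.47.
EPS = $2,437,846.47 ÷ 1,390,000 = $1.75.

$1.75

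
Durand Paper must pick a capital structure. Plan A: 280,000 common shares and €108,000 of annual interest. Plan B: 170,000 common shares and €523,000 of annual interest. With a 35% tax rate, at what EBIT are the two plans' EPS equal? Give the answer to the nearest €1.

€1,164,364

At indifference, (EBIT − 108,000)(1 − t)/280,000 = (EBIT − 523,000)(1 − t)/170,000.
The (1 − t) factor cancels: (EBIT − 108,000) × 170,000 = (EBIT − 523,000) × 280,000.
Solving, EBIT = (523,000·280,000 − 108,000·170,000) / (280,000 − 170,000) = 128,080,000,000 / 110,000 = 1,164,363.64.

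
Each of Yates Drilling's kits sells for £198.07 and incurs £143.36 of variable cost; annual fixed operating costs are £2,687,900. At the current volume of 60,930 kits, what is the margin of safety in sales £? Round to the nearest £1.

£2,337,234

Contribution margin per unit = £198.07 − £143.36 = £54.71. Break-even units = £2,687,900 ÷ £54.71 = 49,129.96; break-even revenue = 49,129.96 × £198.07 = £9,731,170.77.
Actual sales revenue = 60,930 × £198.07 = £12,068,405.10.
Margin of safety = £12,068,405.10 − £9,731,170.77 = £2,337,234.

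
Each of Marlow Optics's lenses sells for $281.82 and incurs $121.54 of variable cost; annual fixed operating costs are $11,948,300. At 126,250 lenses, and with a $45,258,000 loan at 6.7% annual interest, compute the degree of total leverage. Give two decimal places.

At 126,250 units, contribution = 126,250 × $160.28 = $20,235,350.00.
EBIT = $20,235,350.00 − $11,948,300 = $8,287,050.00. Interest = $3,032,286.00.
DOL = $20,235,350.00 ÷ $8,287,050.00 = 2.4418; DFL = $8,287,050.00 ÷ $5,254,764.00 = 1.5771.
Combined leverage = 2.4418 × 1.5771 = 3.8510.

3.85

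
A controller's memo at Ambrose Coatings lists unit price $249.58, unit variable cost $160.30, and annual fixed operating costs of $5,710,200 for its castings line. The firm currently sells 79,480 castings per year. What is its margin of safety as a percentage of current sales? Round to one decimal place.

Contribution margin per unit = $249.58 − $160.30 = $89.28. Break-even units = $5,710,200 ÷ $89.28 = 63,958.33; break-even revenue = 63,958.33 × $249.58 = $15,962,720.83.
Current sales = 79,480 × $249.58 = $19,836,618.40.
Margin of safety = ($19,836,618.40 − $15,962,720.83) ÷ $19,836,618.40 = 19.5%.

19.5%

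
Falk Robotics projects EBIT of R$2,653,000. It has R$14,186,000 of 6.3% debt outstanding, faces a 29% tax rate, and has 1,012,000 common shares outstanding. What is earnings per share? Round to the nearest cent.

R$1.23

Pre-tax income = R$2,653,000 − R$893,718.00 = R$1,759,282.00.
Net income = R$1,759,282.00 × (1 − 0.29) = R$1,249,090.22.
Per share: R$1,249,090.22 / 1,012,000 shares = R$1.23.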